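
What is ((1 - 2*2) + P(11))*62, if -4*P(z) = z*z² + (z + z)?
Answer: -42315/2 ≈ -21158.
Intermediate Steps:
P(z) = -z/2 - z³/4 (P(z) = -(z*z² + (z + z))/4 = -(z³ + 2*z)/4 = -z/2 - z³/4)
((1 - 2*2) + P(11))*62 = ((1 - 2*2) - ¼*11*(2 + 11²))*62 = ((1 - 4) - ¼*11*(2 + 121))*62 = (-3 - ¼*11*123)*62 = (-3 - 1353/4)*62 = -1365/4*62 = -42315/2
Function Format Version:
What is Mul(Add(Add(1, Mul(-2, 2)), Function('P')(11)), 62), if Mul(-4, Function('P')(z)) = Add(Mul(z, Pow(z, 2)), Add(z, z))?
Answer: Rational(-42315, 2) ≈ -21158.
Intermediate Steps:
Function('P')(z) = Add(Mul(Rational(-1, 2), z), Mul(Rational(-1, 4), Pow(z, 3))) (Function('P')(z) = Mul(Rational(-1, 4), Add(Mul(z, Pow(z, 2)), Add(z, z))) = Mul(Rational(-1, 4), Add(Pow(z, 3), Mul(2, z))) = Add(Mul(Rational(-1, 2), z), Mul(Rational(-1, 4), Pow(z, 3))))
Mul(Add(Add(1, Mul(-2, 2)), Function('P')(11)), 62) = Mul(Add(Add(1, Mul(-2, 2)), Mul(Rational(-1, 4), 11, Add(2, Pow(11, 2)))), 62) = Mul(Add(Add(1, -4), Mul(Rational(-1, 4), 11, Add(2, 121))), 62) = Mul(Add(-3, Mul(Rational(-1, 4), 11, 123)), 62) = Mul(Add(-3, Rational(-1353, 4)), 62) = Mul(Rational(-1365, 4), 62) = Rational(-42315, 2)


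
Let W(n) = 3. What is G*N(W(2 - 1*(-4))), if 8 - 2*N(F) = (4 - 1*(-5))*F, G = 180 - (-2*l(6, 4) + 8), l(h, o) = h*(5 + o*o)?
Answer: -4028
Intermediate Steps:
l(h, o) = h*(5 + o²)
G = 424 (G = 180 - (-12*(5 + 4²) + 8) = 180 - (-12*(5 + 16) + 8) = 180 - (-12*21 + 8) = 180 - (-2*126 + 8) = 180 - (-252 + 8) = 180 - 1*(-244) = 180 + 244 = 424)
N(F) = 4 - 9*F/2 (N(F) = 4 - (4 - 1*(-5))*F/2 = 4 - (4 + 5)*F/2 = 4 - 9*F/2)
G*N(W(2 - 1*(-4))) = 424*(4 - 9/2*3) = 424*(4 - 27/2) = 424*(-19/2) = -4028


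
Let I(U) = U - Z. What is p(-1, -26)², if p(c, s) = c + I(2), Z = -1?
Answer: 4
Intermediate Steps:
I(U) = 1 + U (I(U) = U - 1*(-1) = U + 1 = 1 + U)
p(c, s) = 3 + c (p(c, s) = c + (1 + 2) = c + 3 = 3 + c)
p(-1, -26)² = (3 - 1)² = 2² = 4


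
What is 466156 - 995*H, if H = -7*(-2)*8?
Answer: 354716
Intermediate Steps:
H = 112 (H = 14*8 = 112)
466156 - 995*H = 466156 - 995*112 = 466156 - 111440 = 354716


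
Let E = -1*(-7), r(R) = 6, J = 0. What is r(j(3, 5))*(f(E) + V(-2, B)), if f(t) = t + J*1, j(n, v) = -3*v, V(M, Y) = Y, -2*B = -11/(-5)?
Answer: 177/5 ≈ 35.400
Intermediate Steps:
B = -11/10 (B = -(-11)/(2*(-5)) = -(-11)*(-1)/(2*5) = -½*11/5 = -11/10 ≈ -1.1000)
E = 7
f(t) = t (f(t) = t + 0*1 = t + 0 = t)
r(j(3, 5))*(f(E) + V(-2, B)) = 6*(7 - 11/10) = 6*(59/10) = 177/5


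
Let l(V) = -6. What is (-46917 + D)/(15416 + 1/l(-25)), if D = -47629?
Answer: -567276/92495 ≈ -6.1330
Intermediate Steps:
(-46917 + D)/(15416 + 1/l(-25)) = (-46917 - 47629)/(15416 + 1/(-6)) = -94546/(15416 - ⅙) = -94546/92495/6 = -94546*6/92495 = -567276/92495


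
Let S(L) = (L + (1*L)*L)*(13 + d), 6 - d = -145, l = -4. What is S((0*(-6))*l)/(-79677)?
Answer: 0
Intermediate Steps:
d = 151 (d = 6 - 1*(-145) = 6 + 145 = 151)
S(L) = 164*L + 164*L² (S(L) = (L + (1*L)*L)*(13 + 151) = (L + L*L)*164 = (L + L²)*164 = 164*L + 164*L²)
S((0*(-6))*l)/(-79677) = (164*((0*(-6))*(-4))*(1 + (0*(-6))*(-4)))/(-79677) = (164*(0*(-4))*(1 + 0*(-4)))*(-1/79677) = (164*0*(1 + 0))*(-1/79677) = (164*0*1)*(-1/79677) = 0*(-1/79677) = 0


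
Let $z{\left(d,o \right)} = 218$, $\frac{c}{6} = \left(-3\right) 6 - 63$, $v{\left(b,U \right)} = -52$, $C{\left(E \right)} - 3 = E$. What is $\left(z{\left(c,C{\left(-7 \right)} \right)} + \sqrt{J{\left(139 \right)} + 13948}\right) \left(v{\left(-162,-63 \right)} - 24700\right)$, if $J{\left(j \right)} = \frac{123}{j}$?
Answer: $-5395936 - \frac{24752 \sqrt{269506405}}{139} \approx -8.3193 \cdot 10^{6}$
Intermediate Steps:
$C{\left(E \right)} = 3 + E$
$c = -486$ ($c = 6 \left(\left(-3\right) 6 - 63\right) = 6 \left(-18 - 63\right) = 6 \left(-81\right) = -486$)
$\left(z{\left(c,C{\left(-7 \right)} \right)} + \sqrt{J{\left(139 \right)} + 13948}\right) \left(v{\left(-162,-63 \right)} - 24700\right) = \left(218 + \sqrt{\frac{123}{139} + 13948}\right) \left(-52 - 24700\right) = \left(218 + \sqrt{123 \cdot \frac{1}{139} + 13948}\right) \left(-24752\right) = \left(218 + \sqrt{\frac{123}{139} + 13948}\right) \left(-24752\right) = \left(218 + \sqrt{\frac{1938895}{139}}\right) \left(-24752\right) = \left(218 + \frac{\sqrt{269506405}}{139}\right) \left(-24752\right) = -5395936 - \frac{24752 \sqrt{269506405}}{139}$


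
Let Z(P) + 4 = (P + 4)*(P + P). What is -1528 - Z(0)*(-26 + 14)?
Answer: -1576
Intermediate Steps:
Z(P) = -4 + 2*P*(4 + P) (Z(P) = -4 + (P + 4)*(P + P) = -4 + (4 + P)*(2*P) = -4 + 2*P*(4 + P))
-1528 - Z(0)*(-26 + 14) = -1528 - (-4 + 2*0² + 8*0)*(-26 + 14) = -1528 - (-4 + 2*0 + 0)*(-12) = -1528 - (-4 + 0 + 0)*(-12) = -1528 - (-4)*(-12) = -1528 - 1*48 = -1528 - 48 = -1576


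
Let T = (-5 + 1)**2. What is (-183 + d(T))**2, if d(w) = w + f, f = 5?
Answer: 26244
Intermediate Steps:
T = 16 (T = (-4)**2 = 16)
d(w) = 5 + w (d(w) = w + 5 = 5 + w)
(-183 + d(T))**2 = (-183 + (5 + 16))**2 = (-183 + 21)**2 = (-162)**2 = 26244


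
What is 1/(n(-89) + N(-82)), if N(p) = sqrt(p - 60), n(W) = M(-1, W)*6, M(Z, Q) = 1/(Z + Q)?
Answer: -15/31951 - 225*I*sqrt(142)/31951 ≈ -0.00046947 - 0.083915*I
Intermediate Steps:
M(Z, Q) = 1/(Q + Z)
n(W) = 6/(-1 + W) (n(W) = 6/(W - 1) = 6/(-1 + W))
N(p) = sqrt(-60 + p)
1/(n(-89) + N(-82)) = 1/(6/(-1 - 89) + sqrt(-60 - 82)) = 1/(6/(-90) + sqrt(-142)) = 1/(6*(-1/90) + I*sqrt(142)) = 1/(-1/15 + I*sqrt(142))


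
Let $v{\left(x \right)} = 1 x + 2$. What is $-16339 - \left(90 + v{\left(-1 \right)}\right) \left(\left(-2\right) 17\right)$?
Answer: $-13245$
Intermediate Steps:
$v{\left(x \right)} = 2 + x$ ($v{\left(x \right)} = x + 2 = 2 + x$)
$-16339 - \left(90 + v{\left(-1 \right)}\right) \left(\left(-2\right) 17\right) = -16339 - \left(90 + \left(2 - 1\right)\right) \left(\left(-2\right) 17\right) = -16339 - \left(90 + 1\right) \left(-34\right) = -16339 - 91 \left(-34\right) = -16339 - -3094 = -16339 + 3094 = -13245$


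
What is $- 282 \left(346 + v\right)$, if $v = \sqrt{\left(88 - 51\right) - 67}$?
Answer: $-97572 - 282 i \sqrt{30} \approx -97572.0 - 1544.6 i$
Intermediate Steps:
$v = i \sqrt{30}$ ($v = \sqrt{37 - 67} = \sqrt{-30} = i \sqrt{30} \approx 5.4772 i$)
$- 282 \left(346 + v\right) = - 282 \left(346 + i \sqrt{30}\right) = -97572 - 282 i \sqrt{30}$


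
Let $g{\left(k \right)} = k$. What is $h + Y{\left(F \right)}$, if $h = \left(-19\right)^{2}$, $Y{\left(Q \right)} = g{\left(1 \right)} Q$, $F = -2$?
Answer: $359$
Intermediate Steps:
$Y{\left(Q \right)} = Q$ ($Y{\left(Q \right)} = 1 Q = Q$)
$h = 361$
$h + Y{\left(F \right)} = 361 - 2 = 359$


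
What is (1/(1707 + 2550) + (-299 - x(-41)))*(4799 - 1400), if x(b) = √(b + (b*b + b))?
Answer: -131102726/129 - 3399*√1599 ≈ -1.1522e+6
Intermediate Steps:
x(b) = √(b² + 2*b) (x(b) = √(b + (b² + b)) = √(b + (b + b²)) = √(b² + 2*b))
(1/(1707 + 2550) + (-299 - x(-41)))*(4799 - 1400) = (1/(1707 + 2550) + (-299 - √(-41*(2 - 41))))*(4799 - 1400) = (1/4257 + (-299 - √(-41*(-39))))*3399 = (1/4257 + (-299 - √1599))*3399 = (-1272842/4257 - √1599)*3399 = -131102726/129 - 3399*√1599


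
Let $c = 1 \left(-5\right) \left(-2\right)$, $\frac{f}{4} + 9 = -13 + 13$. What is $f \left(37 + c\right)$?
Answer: $-1692$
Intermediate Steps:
$f = -36$ ($f = -36 + 4 \left(-13 + 13\right) = -36 + 4 \cdot 0 = -36 + 0 = -36$)
$c = 10$ ($c = \left(-5\right) \left(-2\right) = 10$)
$f \left(37 + c\right) = - 36 \left(37 + 10\right) = \left(-36\right) 47 = -1692$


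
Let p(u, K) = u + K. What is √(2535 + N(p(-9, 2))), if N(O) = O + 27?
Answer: √2555 ≈ 50.547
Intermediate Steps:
p(u, K) = K + u
N(O) = 27 + O
√(2535 + N(p(-9, 2))) = √(2535 + (27 + (2 - 9))) = √(2535 + (27 - 7)) = √(2535 + 20) = √2555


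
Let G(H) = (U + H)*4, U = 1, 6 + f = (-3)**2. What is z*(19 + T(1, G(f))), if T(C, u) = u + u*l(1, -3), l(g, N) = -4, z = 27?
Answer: -783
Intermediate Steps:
f = 3 (f = -6 + (-3)**2 = -6 + 9 = 3)
G(H) = 4 + 4*H (G(H) = (1 + H)*4 = 4 + 4*H)
T(C, u) = -3*u (T(C, u) = u + u*(-4) = u - 4*u = -3*u)
z*(19 + T(1, G(f))) = 27*(19 - 3*(4 + 4*3)) = 27*(19 - 3*(4 + 12)) = 27*(19 - 3*16) = 27*(19 - 48) = 27*(-29) = -783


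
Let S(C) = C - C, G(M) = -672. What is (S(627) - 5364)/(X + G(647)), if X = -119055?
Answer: 596/13303 ≈ 0.044802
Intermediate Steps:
S(C) = 0
(S(627) - 5364)/(X + G(647)) = (0 - 5364)/(-119055 - 672) = -5364/(-119727) = -5364*(-1/119727) = 596/13303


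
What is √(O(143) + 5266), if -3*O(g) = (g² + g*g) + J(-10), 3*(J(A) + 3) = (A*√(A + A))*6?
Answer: √(-75291 + 120*I*√5)/3 ≈ 0.16298 + 91.464*I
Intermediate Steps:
J(A) = -3 + 2*√2*A^(3/2) (J(A) = -3 + ((A*√(A + A))*6)/3 = -3 + ((A*√(2*A))*6)/3 = -3 + ((A*(√2*√A))*6)/3 = -3 + ((√2*A^(3/2))*6)/3 = -3 + (6*√2*A^(3/2))/3 = -3 + 2*√2*A^(3/2))
O(g) = 1 - 2*g²/3 + 40*I*√5/3 (O(g) = -((g² + g*g) + (-3 + 2*√2*(-10)^(3/2)))/3 = -((g² + g²) + (-3 + 2*√2*(-10*I*√10)))/3 = -(2*g² + (-3 - 40*I*√5))/3 = -(-3 + 2*g² - 40*I*√5)/3 = 1 - 2*g²/3 + 40*I*√5/3)
√(O(143) + 5266) = √((1 - ⅔*143² + 40*I*√5/3) + 5266) = √((1 - ⅔*20449 + 40*I*√5/3) + 5266) = √((1 - 40898/3 + 40*I*√5/3) + 5266) = √((-40895/3 + 40*I*√5/3) + 5266) = √(-25097/3 + 40*I*√5/3)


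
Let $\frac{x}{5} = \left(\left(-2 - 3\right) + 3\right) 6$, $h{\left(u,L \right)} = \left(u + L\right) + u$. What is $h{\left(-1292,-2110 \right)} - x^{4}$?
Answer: $-12964694$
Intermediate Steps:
$h{\left(u,L \right)} = L + 2 u$ ($h{\left(u,L \right)} = \left(L + u\right) + u = L + 2 u$)
$x = -60$ ($x = 5 \left(\left(-2 - 3\right) + 3\right) 6 = 5 \left(-5 + 3\right) 6 = 5 \left(\left(-2\right) 6\right) = 5 \left(-12\right) = -60$)
$h{\left(-1292,-2110 \right)} - x^{4} = \left(-2110 + 2 \left(-1292\right)\right) - \left(-60\right)^{4} = \left(-2110 - 2584\right) - 12960000 = -4694 - 12960000 = -12964694$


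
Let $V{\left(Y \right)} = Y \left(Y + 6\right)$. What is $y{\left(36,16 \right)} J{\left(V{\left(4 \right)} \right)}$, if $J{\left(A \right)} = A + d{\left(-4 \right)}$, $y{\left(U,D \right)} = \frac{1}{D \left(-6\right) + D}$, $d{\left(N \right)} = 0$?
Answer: $- \frac{1}{2} \approx -0.5$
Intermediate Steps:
$V{\left(Y \right)} = Y \left(6 + Y\right)$
$y{\left(U,D \right)} = - \frac{1}{5 D}$ ($y{\left(U,D \right)} = \frac{1}{- 6 D + D} = \frac{1}{\left(-5\right) D} = - \frac{1}{5 D}$)
$J{\left(A \right)} = A$ ($J{\left(A \right)} = A + 0 = A$)
$y{\left(36,16 \right)} J{\left(V{\left(4 \right)} \right)} = - \frac{1}{5 \cdot 16} \cdot 4 \left(6 + 4\right) = \left(- \frac{1}{5}\right) \frac{1}{16} \cdot 4 \cdot 10 = \left(- \frac{1}{80}\right) 40 = - \frac{1}{2}$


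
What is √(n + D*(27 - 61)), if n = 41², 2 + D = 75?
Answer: 3*I*√89 ≈ 28.302*I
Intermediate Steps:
D = 73 (D = -2 + 75 = 73)
n = 1681
√(n + D*(27 - 61)) = √(1681 + 73*(27 - 61)) = √(1681 + 73*(-34)) = √(1681 - 2482) = √(-801) = 3*I*√89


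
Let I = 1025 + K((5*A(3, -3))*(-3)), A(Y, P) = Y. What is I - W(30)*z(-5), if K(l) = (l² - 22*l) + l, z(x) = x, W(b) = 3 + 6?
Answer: 4040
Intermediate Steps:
W(b) = 9
K(l) = l² - 21*l
I = 3995 (I = 1025 + ((5*3)*(-3))*(-21 + (5*3)*(-3)) = 1025 + (15*(-3))*(-21 + 15*(-3)) = 1025 - 45*(-21 - 45) = 1025 - 45*(-66) = 1025 + 2970 = 3995)
I - W(30)*z(-5) = 3995 - 9*(-5) = 3995 - 1*(-45) = 3995 + 45 = 4040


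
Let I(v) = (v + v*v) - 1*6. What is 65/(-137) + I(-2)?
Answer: -613/137 ≈ -4.4744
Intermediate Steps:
I(v) = -6 + v + v² (I(v) = (v + v²) - 6 = -6 + v + v²)
65/(-137) + I(-2) = 65/(-137) + (-6 - 2 + (-2)²) = 65*(-1/137) + (-6 - 2 + 4) = -65/137 - 4 = -613/137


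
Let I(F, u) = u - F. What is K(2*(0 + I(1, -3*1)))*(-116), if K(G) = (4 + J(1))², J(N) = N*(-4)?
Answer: 0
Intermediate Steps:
J(N) = -4*N
K(G) = 0 (K(G) = (4 - 4*1)² = (4 - 4)² = 0² = 0)
K(2*(0 + I(1, -3*1)))*(-116) = 0*(-116) = 0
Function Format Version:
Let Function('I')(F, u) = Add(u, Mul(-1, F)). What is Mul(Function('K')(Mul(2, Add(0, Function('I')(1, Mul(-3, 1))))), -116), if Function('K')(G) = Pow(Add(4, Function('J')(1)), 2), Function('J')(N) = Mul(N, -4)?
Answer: 0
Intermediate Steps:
Function('J')(N) = Mul(-4, N)
Function('K')(G) = 0 (Function('K')(G) = Pow(Add(4, Mul(-4, 1)), 2) = Pow(Add(4, -4), 2) = Pow(0, 2) = 0)
Mul(Function('K')(Mul(2, Add(0, Function('I')(1, Mul(-3, 1))))), -116) = Mul(0, -116) = 0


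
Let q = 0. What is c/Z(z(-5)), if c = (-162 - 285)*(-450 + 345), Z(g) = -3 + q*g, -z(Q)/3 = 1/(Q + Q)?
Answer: -15645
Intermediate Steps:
z(Q) = -3/(2*Q) (z(Q) = -3/(Q + Q) = -3*1/(2*Q) = -3/(2*Q))
Z(g) = -3 (Z(g) = -3 + 0*g = -3 + 0 = -3)
c = 46935 (c = -447*(-105) = 46935)
c/Z(z(-5)) = 46935/(-3) = -⅓*46935 = -15645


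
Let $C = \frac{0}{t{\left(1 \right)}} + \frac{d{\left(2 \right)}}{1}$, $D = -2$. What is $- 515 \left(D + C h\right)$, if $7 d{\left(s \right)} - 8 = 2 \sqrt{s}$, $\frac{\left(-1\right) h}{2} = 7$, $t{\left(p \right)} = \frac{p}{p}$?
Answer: $9270 + 2060 \sqrt{2} \approx 12183.0$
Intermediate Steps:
$t{\left(p \right)} = 1$
$h = -14$ ($h = \left(-2\right) 7 = -14$)
$d{\left(s \right)} = \frac{8}{7} + \frac{2 \sqrt{s}}{7}$
$C = \frac{8}{7} + \frac{2 \sqrt{2}}{7}$ ($C = \frac{0}{1} + \frac{\frac{8}{7} + \frac{2 \sqrt{2}}{7}}{1} = 0 \cdot 1 + \left(\frac{8}{7} + \frac{2 \sqrt{2}}{7}\right) 1 = 0 + \left(\frac{8}{7} + \frac{2 \sqrt{2}}{7}\right) = \frac{8}{7} + \frac{2 \sqrt{2}}{7} \approx 1.5469$)
$- 515 \left(D + C h\right) = - 515 \left(-2 + \left(\frac{8}{7} + \frac{2 \sqrt{2}}{7}\right) \left(-14\right)\right) = - 515 \left(-2 - \left(16 + 4 \sqrt{2}\right)\right) = - 515 \left(-18 - 4 \sqrt{2}\right) = 9270 + 2060 \sqrt{2}$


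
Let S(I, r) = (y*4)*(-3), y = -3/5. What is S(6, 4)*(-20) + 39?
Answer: -105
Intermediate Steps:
y = -⅗ (y = -3*⅕ = -⅗ ≈ -0.60000)
S(I, r) = 36/5 (S(I, r) = -⅗*4*(-3) = -12/5*(-3) = 36/5)
S(6, 4)*(-20) + 39 = (36/5)*(-20) + 39 = -144 + 39 = -105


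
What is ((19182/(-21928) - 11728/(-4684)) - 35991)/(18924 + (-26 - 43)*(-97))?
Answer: -462061919017/328892666748 ≈ -1.4049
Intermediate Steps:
((19182/(-21928) - 11728/(-4684)) - 35991)/(18924 + (-26 - 43)*(-97)) = ((19182*(-1/21928) - 11728*(-1/4684)) - 35991)/(18924 - 69*(-97)) = ((-9591/10964 + 2932/1171) - 35991)/(18924 + 6693) = (20915387/12838844 - 35991)/25617 = -462061919017/12838844*1/25617 = -462061919017/328892666748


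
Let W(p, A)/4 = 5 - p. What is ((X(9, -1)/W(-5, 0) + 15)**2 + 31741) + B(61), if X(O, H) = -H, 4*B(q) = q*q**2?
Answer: 141939201/1600 ≈ 88712.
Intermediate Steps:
B(q) = q**3/4 (B(q) = (q*q**2)/4 = q**3/4)
W(p, A) = 20 - 4*p (W(p, A) = 4*(5 - p) = 20 - 4*p)
((X(9, -1)/W(-5, 0) + 15)**2 + 31741) + B(61) = (((-1*(-1))/(20 - 4*(-5)) + 15)**2 + 31741) + (1/4)*61**3 = ((1/(20 + 20) + 15)**2 + 31741) + (1/4)*226981 = ((1/40 + 15)**2 + 31741) + 226981/4 = ((601/40)**2 + 31741) + 226981/4 = (361201/1600 + 31741) + 226981/4 = 51146801/1600 + 226981/4 = 141939201/1600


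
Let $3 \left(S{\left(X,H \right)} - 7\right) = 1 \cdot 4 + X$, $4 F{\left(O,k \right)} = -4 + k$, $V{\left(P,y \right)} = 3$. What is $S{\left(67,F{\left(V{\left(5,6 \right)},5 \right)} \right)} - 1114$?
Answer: $- \frac{3250}{3} \approx -1083.3$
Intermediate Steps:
$F{\left(O,k \right)} = -1 + \frac{k}{4}$ ($F{\left(O,k \right)} = \frac{-4 + k}{4} = -1 + \frac{k}{4}$)
$S{\left(X,H \right)} = \frac{25}{3} + \frac{X}{3}$ ($S{\left(X,H \right)} = 7 + \frac{1 \cdot 4 + X}{3} = 7 + \frac{4 + X}{3} = 7 + \left(\frac{4}{3} + \frac{X}{3}\right) = \frac{25}{3} + \frac{X}{3}$)
$S{\left(67,F{\left(V{\left(5,6 \right)},5 \right)} \right)} - 1114 = \left(\frac{25}{3} + \frac{1}{3} \cdot 67\right) - 1114 = \left(\frac{25}{3} + \frac{67}{3}\right) - 1114 = \frac{92}{3} - 1114 = - \frac{3250}{3}$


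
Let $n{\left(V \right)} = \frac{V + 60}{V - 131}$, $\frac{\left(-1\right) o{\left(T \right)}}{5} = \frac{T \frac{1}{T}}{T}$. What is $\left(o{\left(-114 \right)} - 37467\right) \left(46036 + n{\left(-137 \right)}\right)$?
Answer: $- \frac{17565766054975}{10184} \approx -1.7248 \cdot 10^{9}$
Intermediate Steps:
$o{\left(T \right)} = - \frac{5}{T}$ ($o{\left(T \right)} = - 5 \frac{T \frac{1}{T}}{T} = - 5 \cdot 1 \frac{1}{T} = - \frac{5}{T}$)
$n{\left(V \right)} = \frac{60 + V}{-131 + V}$
$\left(o{\left(-114 \right)} - 37467\right) \left(46036 + n{\left(-137 \right)}\right) = \left(- \frac{5}{-114} - 37467\right) \left(46036 + \frac{60 - 137}{-131 - 137}\right) = \left(\left(-5\right) \left(- \frac{1}{114}\right) - 37467\right) \left(46036 + \frac{1}{-268} \left(-77\right)\right) = \left(\frac{5}{114} - 37467\right) \left(46036 - - \frac{77}{268}\right) = - \frac{4271233 \left(46036 + \frac{77}{268}\right)}{114} = \left(- \frac{4271233}{114}\right) \frac{12337725}{268} = - \frac{17565766054975}{10184}$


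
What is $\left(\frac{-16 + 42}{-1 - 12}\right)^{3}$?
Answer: $-8$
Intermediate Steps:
$\left(\frac{-16 + 42}{-1 - 12}\right)^{3} = \left(\frac{26}{-1 - 12}\right)^{3} = \left(\frac{26}{-13}\right)^{3} = \left(26 \left(- \frac{1}{13}\right)\right)^{3} = \left(-2\right)^{3} = -8$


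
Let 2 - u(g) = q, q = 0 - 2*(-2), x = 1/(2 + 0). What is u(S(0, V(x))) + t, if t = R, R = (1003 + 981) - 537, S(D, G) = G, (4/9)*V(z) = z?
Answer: 1445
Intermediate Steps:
x = ½ (x = 1/2 = ½ ≈ 0.50000)
V(z) = 9*z/4
q = 4 (q = 0 + 4 = 4)
u(g) = -2 (u(g) = 2 - 1*4 = 2 - 4 = -2)
R = 1447 (R = 1984 - 537 = 1447)
t = 1447
u(S(0, V(x))) + t = -2 + 1447 = 1445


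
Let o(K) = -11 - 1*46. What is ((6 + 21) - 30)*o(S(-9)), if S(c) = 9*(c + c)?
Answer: 171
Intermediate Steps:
S(c) = 18*c (S(c) = 9*(2*c) = 18*c)
o(K) = -57 (o(K) = -11 - 46 = -57)
((6 + 21) - 30)*o(S(-9)) = ((6 + 21) - 30)*(-57) = (27 - 30)*(-57) = -3*(-57) = 171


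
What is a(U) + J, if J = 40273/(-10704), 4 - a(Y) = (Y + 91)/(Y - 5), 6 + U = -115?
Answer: -13/24976 ≈ -0.00052050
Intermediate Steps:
U = -121 (U = -6 - 115 = -121)
a(Y) = 4 - (91 + Y)/(-5 + Y) (a(Y) = 4 - (Y + 91)/(Y - 5) = 4 - (91 + Y)/(-5 + Y))
J = -40273/10704 (J = 40273*(-1/10704) = -40273/10704 ≈ -3.7624)
a(U) + J = 3*(-37 - 121)/(-5 - 121) - 40273/10704 = 3*(-158)/(-126) - 40273/10704 = 3*(-1/126)*(-158) - 40273/10704 = 79/21 - 40273/10704 = -13/24976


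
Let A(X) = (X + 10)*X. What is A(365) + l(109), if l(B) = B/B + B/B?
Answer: 136877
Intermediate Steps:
A(X) = X*(10 + X) (A(X) = (10 + X)*X = X*(10 + X))
l(B) = 2 (l(B) = 1 + 1 = 2)
A(365) + l(109) = 365*(10 + 365) + 2 = 365*375 + 2 = 136875 + 2 = 136877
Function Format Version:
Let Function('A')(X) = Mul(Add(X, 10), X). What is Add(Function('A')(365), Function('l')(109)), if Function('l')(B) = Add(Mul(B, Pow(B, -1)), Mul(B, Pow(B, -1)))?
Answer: 136877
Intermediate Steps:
Function('A')(X) = Mul(X, Add(10, X)) (Function('A')(X) = Mul(Add(10, X), X) = Mul(X, Add(10, X)))
Function('l')(B) = 2 (Function('l')(B) = Add(1, 1) = 2)
Add(Function('A')(365), Function('l')(109)) = Add(Mul(365, Add(10, 365)), 2) = Add(Mul(365, 375), 2) = Add(136875, 2) = 136877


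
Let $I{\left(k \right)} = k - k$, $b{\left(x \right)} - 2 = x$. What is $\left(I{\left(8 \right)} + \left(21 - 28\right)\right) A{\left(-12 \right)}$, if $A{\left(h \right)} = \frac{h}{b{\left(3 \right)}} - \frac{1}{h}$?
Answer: $\frac{973}{60} \approx 16.217$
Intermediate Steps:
$b{\left(x \right)} = 2 + x$
$A{\left(h \right)} = - \frac{1}{h} + \frac{h}{5}$ ($A{\left(h \right)} = \frac{h}{2 + 3} - \frac{1}{h} = \frac{h}{5} - \frac{1}{h} = - \frac{1}{h} + \frac{h}{5}$)
$I{\left(k \right)} = 0$
$\left(I{\left(8 \right)} + \left(21 - 28\right)\right) A{\left(-12 \right)} = \left(0 + \left(21 - 28\right)\right) \left(- \frac{1}{-12} + \frac{1}{5} \left(-12\right)\right) = \left(0 + \left(21 - 28\right)\right) \left(\left(-1\right) \left(- \frac{1}{12}\right) - \frac{12}{5}\right) = \left(0 - 7\right) \left(\frac{1}{12} - \frac{12}{5}\right) = \left(-7\right) \left(- \frac{139}{60}\right) = \frac{973}{60}$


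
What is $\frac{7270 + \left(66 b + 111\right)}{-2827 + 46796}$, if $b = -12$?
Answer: $\frac{6589}{43969} \approx 0.14986$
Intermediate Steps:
$\frac{7270 + \left(66 b + 111\right)}{-2827 + 46796} = \frac{7270 + \left(66 \left(-12\right) + 111\right)}{-2827 + 46796} = \frac{7270 + \left(-792 + 111\right)}{43969} = \left(7270 - 681\right) \frac{1}{43969} = 6589 \cdot \frac{1}{43969} = \frac{6589}{43969}$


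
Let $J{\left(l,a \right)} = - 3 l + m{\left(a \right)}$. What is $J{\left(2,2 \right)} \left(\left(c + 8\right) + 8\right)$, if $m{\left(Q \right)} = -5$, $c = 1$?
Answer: $-187$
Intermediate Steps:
$J{\left(l,a \right)} = -5 - 3 l$ ($J{\left(l,a \right)} = - 3 l - 5 = -5 - 3 l$)
$J{\left(2,2 \right)} \left(\left(c + 8\right) + 8\right) = \left(-5 - 6\right) \left(\left(1 + 8\right) + 8\right) = \left(-5 - 6\right) \left(9 + 8\right) = \left(-11\right) 17 = -187$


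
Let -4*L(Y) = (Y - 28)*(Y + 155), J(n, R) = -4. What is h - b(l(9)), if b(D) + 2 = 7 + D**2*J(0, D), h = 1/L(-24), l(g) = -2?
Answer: 18734/1703 ≈ 11.001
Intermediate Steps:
L(Y) = -(-28 + Y)*(155 + Y)/4 (L(Y) = -(Y - 28)*(Y + 155)/4 = -(-28 + Y)*(155 + Y)/4)
h = 1/1703 (h = 1/(1085 - 127/4*(-24) - 1/4*(-24)**2) = 1/(1085 + 762 - 1/4*576) = 1/(1085 + 762 - 144) = 1/1703 ≈ 0.00058720)
b(D) = 5 - 4*D**2 (b(D) = -2 + (7 + D**2*(-4)) = -2 + (7 - 4*D**2) = 5 - 4*D**2)
h - b(l(9)) = 1/1703 - (5 - 4*(-2)**2) = 1/1703 - (5 - 4*4) = 1/1703 - (5 - 16) = 1/1703 - 1*(-11) = 1/1703 + 11 = 18734/1703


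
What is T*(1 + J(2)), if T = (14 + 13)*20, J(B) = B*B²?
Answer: 4860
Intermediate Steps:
J(B) = B³
T = 540 (T = 27*20 = 540)
T*(1 + J(2)) = 540*(1 + 2³) = 540*(1 + 8) = 540*9 = 4860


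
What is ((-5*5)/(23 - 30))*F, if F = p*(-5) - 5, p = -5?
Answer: 500/7 ≈ 71.429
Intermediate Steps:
F = 20 (F = -5*(-5) - 5 = 25 - 5 = 20)
((-5*5)/(23 - 30))*F = ((-5*5)/(23 - 30))*20 = -25/(-7)*20 = -25*(-⅐)*20 = (25/7)*20 = 500/7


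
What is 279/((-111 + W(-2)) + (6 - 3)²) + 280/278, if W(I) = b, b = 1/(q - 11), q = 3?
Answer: -195868/113563 ≈ -1.7248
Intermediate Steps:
b = -⅛ (b = 1/(3 - 11) = 1/(-8) = -⅛ ≈ -0.12500)
W(I) = -⅛
279/((-111 + W(-2)) + (6 - 3)²) + 280/278 = 279/((-111 - ⅛) + (6 - 3)²) + 280/278 = 279/(-889/8 + 3²) + 280*(1/278) = 279/(-889/8 + 9) + 140/139 = 279/(-817/8) + 140/139 = 279*(-8/817) + 140/139 = -2232/817 + 140/139 = -195868/113563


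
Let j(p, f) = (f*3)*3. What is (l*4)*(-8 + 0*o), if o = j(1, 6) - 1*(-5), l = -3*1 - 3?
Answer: 192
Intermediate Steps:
j(p, f) = 9*f (j(p, f) = (3*f)*3 = 9*f)
l = -6 (l = -3 - 3 = -6)
o = 59 (o = 9*6 - 1*(-5) = 54 + 5 = 59)
(l*4)*(-8 + 0*o) = (-6*4)*(-8 + 0*59) = -24*(-8 + 0) = -24*(-8) = 192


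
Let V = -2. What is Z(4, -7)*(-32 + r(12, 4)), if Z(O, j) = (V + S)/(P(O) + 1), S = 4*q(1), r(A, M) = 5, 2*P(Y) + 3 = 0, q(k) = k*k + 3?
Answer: 756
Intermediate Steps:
q(k) = 3 + k² (q(k) = k² + 3 = 3 + k²)
P(Y) = -3/2 (P(Y) = -3/2 + (½)*0 = -3/2 + 0 = -3/2)
S = 16 (S = 4*(3 + 1²) = 4*(3 + 1) = 4*4 = 16)
Z(O, j) = -28 (Z(O, j) = (-2 + 16)/(-3/2 + 1) = 14/(-½) = 14*(-2) = -28)
Z(4, -7)*(-32 + r(12, 4)) = -28*(-32 + 5) = -28*(-27) = 756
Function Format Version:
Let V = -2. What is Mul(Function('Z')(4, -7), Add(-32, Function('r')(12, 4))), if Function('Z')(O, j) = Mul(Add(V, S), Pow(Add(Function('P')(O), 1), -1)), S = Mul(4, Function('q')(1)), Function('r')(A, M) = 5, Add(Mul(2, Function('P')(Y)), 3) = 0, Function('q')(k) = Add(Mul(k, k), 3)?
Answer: 756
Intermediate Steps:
Function('q')(k) = Add(3, Pow(k, 2)) (Function('q')(k) = Add(Pow(k, 2), 3) = Add(3, Pow(k, 2)))
Function('P')(Y) = Rational(-3, 2) (Function('P')(Y) = Add(Rational(-3, 2), Mul(Rational(1, 2), 0)) = Add(Rational(-3, 2), 0) = Rational(-3, 2))
S = 16 (S = Mul(4, Add(3, Pow(1, 2))) = Mul(4, Add(3, 1)) = Mul(4, 4) = 16)
Function('Z')(O, j) = -28 (Function('Z')(O, j) = Mul(Add(-2, 16), Pow(Add(Rational(-3, 2), 1), -1)) = Mul(14, Pow(Rational(-1, 2), -1)) = Mul(14, -2) = -28)
Mul(Function('Z')(4, -7), Add(-32, Function('r')(12, 4))) = Mul(-28, Add(-32, 5)) = Mul(-28, -27) = 756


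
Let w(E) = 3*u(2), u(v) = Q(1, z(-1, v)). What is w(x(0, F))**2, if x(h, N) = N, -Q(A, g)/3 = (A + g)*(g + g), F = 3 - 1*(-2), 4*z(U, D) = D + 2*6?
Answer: 321489/4 ≈ 80372.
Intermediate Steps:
z(U, D) = 3 + D/4 (z(U, D) = (D + 2*6)/4 = (D + 12)/4 = (12 + D)/4 = 3 + D/4)
F = 5 (F = 3 + 2 = 5)
Q(A, g) = -6*g*(A + g) (Q(A, g) = -3*(A + g)*(g + g) = -3*(A + g)*2*g = -6*g*(A + g))
u(v) = -6*(3 + v/4)*(4 + v/4) (u(v) = -6*(3 + v/4)*(1 + (3 + v/4)) = -6*(3 + v/4)*(4 + v/4))
w(E) = -567/2 (w(E) = 3*(-3*(12 + 2)*(16 + 2)/8) = 3*(-3/8*14*18) = 3*(-189/2) = -567/2)
w(x(0, F))**2 = (-567/2)**2 = 321489/4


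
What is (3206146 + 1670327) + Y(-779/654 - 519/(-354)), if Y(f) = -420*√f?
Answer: 4876473 - 140*√102349365/6431 ≈ 4.8763e+6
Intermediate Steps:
(3206146 + 1670327) + Y(-779/654 - 519/(-354)) = (3206146 + 1670327) - 420*√(-779/654 - 519/(-354)) = 4876473 - 420*√(-779*1/654 - 519*(-1/354)) = 4876473 - 420*√(-779/654 + 173/118) = 4876473 - 140*√102349365/6431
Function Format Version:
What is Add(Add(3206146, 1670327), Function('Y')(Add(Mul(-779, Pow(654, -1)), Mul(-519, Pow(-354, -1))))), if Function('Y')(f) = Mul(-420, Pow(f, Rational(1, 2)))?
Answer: Add(4876473, Mul(Rational(-140, 6431), Pow(102349365, Rational(1, 2)))) ≈ 4.8763e+6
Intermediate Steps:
Add(Add(3206146, 1670327), Function('Y')(Add(Mul(-779, Pow(654, -1)), Mul(-519, Pow(-354, -1))))) = Add(Add(3206146, 1670327), Mul(-420, Pow(Add(Mul(-779, Pow(654, -1)), Mul(-519, Pow(-354, -1))), Rational(1, 2)))) = Add(4876473, Mul(-420, Pow(Add(Mul(-779, Rational(1, 654)), Mul(-519, Rational(-1, 354))), Rational(1, 2)))) = Add(4876473, Mul(-420, Pow(Add(Rational(-779, 654), Rational(173, 118)), Rational(1, 2)))) = Add(4876473, Mul(-420, Pow(Rational(5305, 19293), Rational(1, 2)))) = Add(4876473, Mul(-420, Mul(Rational(1, 19293), Pow(102349365, Rational(1, 2))))) = Add(4876473, Mul(Rational(-140, 6431), Pow(102349365, Rational(1, 2))))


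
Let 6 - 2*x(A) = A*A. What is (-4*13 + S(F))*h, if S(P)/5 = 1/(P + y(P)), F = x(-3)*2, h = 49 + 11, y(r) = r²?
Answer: -3070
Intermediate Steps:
x(A) = 3 - A²/2 (x(A) = 3 - A*A/2 = 3 - A²/2)
h = 60
F = -3 (F = (3 - ½*(-3)²)*2 = (3 - ½*9)*2 = (3 - 9/2)*2 = -3/2*2 = -3)
S(P) = 5/(P + P²)
(-4*13 + S(F))*h = (-4*13 + 5/(-3*(1 - 3)))*60 = (-52 + 5*(-⅓)/(-2))*60 = (-52 + 5*(-⅓)*(-½))*60 = (-52 + ⅚)*60 = -307/6*60 = -3070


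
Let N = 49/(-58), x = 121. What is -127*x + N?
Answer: -891335/58 ≈ -15368.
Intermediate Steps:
N = -49/58 (N = 49*(-1/58) = -49/58 ≈ -0.84483)
-127*x + N = -127*121 - 49/58 = -15367 - 49/58 = -891335/58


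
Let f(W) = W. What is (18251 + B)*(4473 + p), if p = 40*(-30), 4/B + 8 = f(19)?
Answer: 657103845/11 ≈ 5.9737e+7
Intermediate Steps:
B = 4/11 (B = 4/(-8 + 19) = 4/11 ≈ 0.36364)
p = -1200
(18251 + B)*(4473 + p) = (18251 + 4/11)*(4473 - 1200) = (200765/11)*3273 = 657103845/11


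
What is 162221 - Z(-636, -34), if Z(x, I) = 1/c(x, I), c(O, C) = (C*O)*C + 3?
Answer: 119266988074/735213 ≈ 1.6222e+5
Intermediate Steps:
c(O, C) = 3 + O*C² (c(O, C) = O*C² + 3 = 3 + O*C²)
Z(x, I) = 1/(3 + x*I²)
162221 - Z(-636, -34) = 162221 - 1/(3 - 636*(-34)²) = 162221 - 1/(3 - 636*1156) = 162221 - 1/(3 - 735216) = 162221 - 1/(-735213) = 162221 - 1*(-1/735213) = 162221 + 1/735213 = 119266988074/735213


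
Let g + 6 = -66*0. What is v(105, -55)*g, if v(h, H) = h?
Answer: -630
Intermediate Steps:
g = -6 (g = -6 - 66*0 = -6 + 0 = -6)
v(105, -55)*g = 105*(-6) = -630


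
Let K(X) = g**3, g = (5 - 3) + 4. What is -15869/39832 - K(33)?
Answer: -8619581/39832 ≈ -216.40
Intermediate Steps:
g = 6 (g = 2 + 4 = 6)
K(X) = 216 (K(X) = 6**3 = 216)
-15869/39832 - K(33) = -15869/39832 - 1*216 = -15869*1/39832 - 216 = -15869/39832 - 216 = -8619581/39832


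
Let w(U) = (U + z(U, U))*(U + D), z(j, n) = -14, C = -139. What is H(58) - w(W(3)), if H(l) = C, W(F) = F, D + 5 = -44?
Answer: -645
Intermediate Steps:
D = -49 (D = -5 - 44 = -49)
w(U) = (-49 + U)*(-14 + U) (w(U) = (U - 14)*(U - 49) = (-14 + U)*(-49 + U) = (-49 + U)*(-14 + U))
H(l) = -139
H(58) - w(W(3)) = -139 - (686 + 3² - 63*3) = -139 - (686 + 9 - 189) = -139 - 1*506 = -139 - 506 = -645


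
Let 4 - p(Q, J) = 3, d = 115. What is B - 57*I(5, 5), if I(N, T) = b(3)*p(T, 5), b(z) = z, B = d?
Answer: -56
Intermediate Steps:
p(Q, J) = 1 (p(Q, J) = 4 - 1*3 = 4 - 3 = 1)
B = 115
I(N, T) = 3 (I(N, T) = 3*1 = 3)
B - 57*I(5, 5) = 115 - 57*3 = 115 - 171 = -56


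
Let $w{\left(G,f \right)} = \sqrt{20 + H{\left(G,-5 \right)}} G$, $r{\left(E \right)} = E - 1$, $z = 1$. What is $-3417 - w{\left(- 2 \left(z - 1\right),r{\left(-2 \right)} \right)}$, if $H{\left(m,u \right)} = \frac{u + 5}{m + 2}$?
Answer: $-3417$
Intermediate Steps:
$H{\left(m,u \right)} = \frac{5 + u}{2 + m}$
$r{\left(E \right)} = -1 + E$
$w{\left(G,f \right)} = 2 G \sqrt{5}$ ($w{\left(G,f \right)} = \sqrt{20 + \frac{5 - 5}{2 + G}} G = \sqrt{20 + \frac{1}{2 + G} 0} G = \sqrt{20 + 0} G = \sqrt{20} G = 2 \sqrt{5} G = 2 G \sqrt{5}$)
$-3417 - w{\left(- 2 \left(z - 1\right),r{\left(-2 \right)} \right)} = -3417 - 2 \left(- 2 \left(1 - 1\right)\right) \sqrt{5} = -3417 - 2 \left(\left(-2\right) 0\right) \sqrt{5} = -3417 - 2 \cdot 0 \sqrt{5} = -3417 - 0 = -3417 + 0 = -3417$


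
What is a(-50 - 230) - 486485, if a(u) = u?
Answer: -486765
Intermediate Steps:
a(-50 - 230) - 486485 = (-50 - 230) - 486485 = -280 - 486485 = -486765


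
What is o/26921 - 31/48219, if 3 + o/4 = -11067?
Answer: -2135971871/1298103699 ≈ -1.6455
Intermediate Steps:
o = -44280 (o = -12 + 4*(-11067) = -12 - 44268 = -44280)
o/26921 - 31/48219 = -44280/26921 - 31/48219 = -2135971871/1298103699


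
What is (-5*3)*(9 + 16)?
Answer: -375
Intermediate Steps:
(-5*3)*(9 + 16) = -15*25 = -375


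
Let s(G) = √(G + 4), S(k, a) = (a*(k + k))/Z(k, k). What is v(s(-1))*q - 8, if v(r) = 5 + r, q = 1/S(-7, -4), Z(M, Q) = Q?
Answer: -69/8 - √3/8 ≈ -8.8415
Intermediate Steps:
S(k, a) = 2*a (S(k, a) = (a*(k + k))/k = (a*(2*k))/k = (2*a*k)/k = 2*a)
q = -⅛ (q = 1/(2*(-4)) = 1/(-8) = -⅛ ≈ -0.12500)
s(G) = √(4 + G)
v(s(-1))*q - 8 = (5 + √(4 - 1))*(-⅛) - 8 = (5 + √3)*(-⅛) - 8 = (-5/8 - √3/8) - 8 = -69/8 - √3/8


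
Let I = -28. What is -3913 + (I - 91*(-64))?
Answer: 1883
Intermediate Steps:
-3913 + (I - 91*(-64)) = -3913 + (-28 - 91*(-64)) = -3913 + (-28 + 5824) = -3913 + 5796 = 1883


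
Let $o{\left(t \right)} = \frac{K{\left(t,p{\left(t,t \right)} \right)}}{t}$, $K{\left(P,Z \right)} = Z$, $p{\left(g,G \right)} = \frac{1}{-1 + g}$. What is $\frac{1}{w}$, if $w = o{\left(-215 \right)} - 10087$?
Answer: $- \frac{46440}{468440279} \approx -9.9138 \cdot 10^{-5}$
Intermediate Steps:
$o{\left(t \right)} = \frac{1}{t \left(-1 + t\right)}$ ($o{\left(t \right)} = \frac{1}{\left(-1 + t\right) t} = \frac{1}{t \left(-1 + t\right)}$)
$w = - \frac{468440279}{46440}$ ($w = \frac{1}{\left(-215\right) \left(-1 - 215\right)} - 10087 = - \frac{1}{215 \left(-216\right)} - 10087 = \left(- \frac{1}{215}\right) \left(- \frac{1}{216}\right) - 10087 = \frac{1}{46440} - 10087 = - \frac{468440279}{46440} \approx -10087.0$)
$\frac{1}{w} = \frac{1}{- \frac{468440279}{46440}} = - \frac{46440}{468440279}$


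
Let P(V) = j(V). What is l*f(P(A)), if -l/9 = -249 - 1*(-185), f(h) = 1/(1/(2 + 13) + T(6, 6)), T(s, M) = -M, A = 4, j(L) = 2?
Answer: -8640/89 ≈ -97.079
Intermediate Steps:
P(V) = 2
f(h) = -15/89 (f(h) = 1/(1/(2 + 13) - 1*6) = 1/(1/15 - 6) = 1/(-89/15) = -15/89)
l = 576 (l = -9*(-249 - 1*(-185)) = -9*(-249 + 185) = -9*(-64) = 576)
l*f(P(A)) = 576*(-15/89) = -8640/89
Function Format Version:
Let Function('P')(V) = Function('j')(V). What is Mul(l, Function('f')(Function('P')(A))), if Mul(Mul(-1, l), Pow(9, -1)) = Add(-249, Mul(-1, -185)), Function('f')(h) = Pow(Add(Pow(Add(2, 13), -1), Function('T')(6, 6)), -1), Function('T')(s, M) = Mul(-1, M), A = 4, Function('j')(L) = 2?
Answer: Rational(-8640, 89) ≈ -97.079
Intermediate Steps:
Function('P')(V) = 2
Function('f')(h) = Rational(-15, 89) (Function('f')(h) = Pow(Add(Pow(Add(2, 13), -1), Mul(-1, 6)), -1) = Pow(Add(Pow(15, -1), -6), -1) = Pow(Add(Rational(1, 15), -6), -1) = Pow(Rational(-89, 15), -1) = Rational(-15, 89))
l = 576 (l = Mul(-9, Add(-249, Mul(-1, -185))) = Mul(-9, Add(-249, 185)) = Mul(-9, -64) = 576)
Mul(l, Function('f')(Function('P')(A))) = Mul(576, Rational(-15, 89)) = Rational(-8640, 89)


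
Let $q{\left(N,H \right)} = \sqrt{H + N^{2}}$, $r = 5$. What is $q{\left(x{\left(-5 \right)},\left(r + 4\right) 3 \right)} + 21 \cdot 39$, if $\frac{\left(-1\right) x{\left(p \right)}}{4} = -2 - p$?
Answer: $819 + 3 \sqrt{19} \approx 832.08$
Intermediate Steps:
$x{\left(p \right)} = 8 + 4 p$ ($x{\left(p \right)} = - 4 \left(-2 - p\right) = 8 + 4 p$)
$q{\left(x{\left(-5 \right)},\left(r + 4\right) 3 \right)} + 21 \cdot 39 = \sqrt{\left(5 + 4\right) 3 + \left(8 + 4 \left(-5\right)\right)^{2}} + 21 \cdot 39 = \sqrt{9 \cdot 3 + \left(8 - 20\right)^{2}} + 819 = \sqrt{27 + \left(-12\right)^{2}} + 819 = \sqrt{27 + 144} + 819 = \sqrt{171} + 819 = 3 \sqrt{19} + 819 = 819 + 3 \sqrt{19}$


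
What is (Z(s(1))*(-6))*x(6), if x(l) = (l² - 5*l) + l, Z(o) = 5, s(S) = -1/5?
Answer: -360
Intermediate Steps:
s(S) = -⅕ (s(S) = -1*⅕ = -⅕)
x(l) = l² - 4*l
(Z(s(1))*(-6))*x(6) = (5*(-6))*(6*(-4 + 6)) = -180*2 = -30*12 = -360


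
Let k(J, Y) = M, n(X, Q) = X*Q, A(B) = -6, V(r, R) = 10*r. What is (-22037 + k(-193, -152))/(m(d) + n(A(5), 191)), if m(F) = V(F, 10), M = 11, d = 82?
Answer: 11013/163 ≈ 67.564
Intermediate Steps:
n(X, Q) = Q*X
k(J, Y) = 11
m(F) = 10*F
(-22037 + k(-193, -152))/(m(d) + n(A(5), 191)) = (-22037 + 11)/(10*82 + 191*(-6)) = -22026/(820 - 1146) = -22026/(-326) = -22026*(-1/326) = 11013/163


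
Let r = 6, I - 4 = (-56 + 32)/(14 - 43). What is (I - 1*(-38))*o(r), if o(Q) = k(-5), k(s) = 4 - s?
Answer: 11178/29 ≈ 385.45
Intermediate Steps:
I = 140/29 (I = 4 + (-56 + 32)/(14 - 43) = 4 - 24/(-29) = 4 - 24*(-1/29) = 4 + 24/29 = 140/29 ≈ 4.8276)
o(Q) = 9 (o(Q) = 4 - 1*(-5) = 4 + 5 = 9)
(I - 1*(-38))*o(r) = (140/29 - 1*(-38))*9 = (140/29 + 38)*9 = (1242/29)*9 = 11178/29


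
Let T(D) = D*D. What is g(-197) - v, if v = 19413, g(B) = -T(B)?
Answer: -58222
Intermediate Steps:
T(D) = D²
g(B) = -B²
g(-197) - v = -1*(-197)² - 1*19413 = -1*38809 - 19413 = -38809 - 19413 = -58222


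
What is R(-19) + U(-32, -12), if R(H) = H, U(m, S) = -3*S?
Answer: 17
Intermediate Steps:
R(-19) + U(-32, -12) = -19 - 3*(-12) = -19 + 36 = 17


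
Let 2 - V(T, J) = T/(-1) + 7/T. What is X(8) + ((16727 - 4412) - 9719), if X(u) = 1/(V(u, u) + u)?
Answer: 355660/137 ≈ 2596.1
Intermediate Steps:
V(T, J) = 2 + T - 7/T (V(T, J) = 2 - (T/(-1) + 7/T) = 2 - (T*(-1) + 7/T) = 2 - (-T + 7/T) = 2 + (T - 7/T) = 2 + T - 7/T)
X(u) = 1/(2 - 7/u + 2*u) (X(u) = 1/((2 + u - 7/u) + u) = 1/(2 - 7/u + 2*u))
X(8) + ((16727 - 4412) - 9719) = 8/(-7 + 8**2 + 8*(2 + 8)) + ((16727 - 4412) - 9719) = 8/(-7 + 64 + 8*10) + (12315 - 9719) = 8/(-7 + 64 + 80) + 2596 = 8/137 + 2596 = 355660/137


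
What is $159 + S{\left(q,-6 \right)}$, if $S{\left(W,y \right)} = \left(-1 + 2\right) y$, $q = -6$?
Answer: $153$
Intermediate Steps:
$S{\left(W,y \right)} = y$ ($S{\left(W,y \right)} = 1 y = y$)
$159 + S{\left(q,-6 \right)} = 159 - 6 = 153$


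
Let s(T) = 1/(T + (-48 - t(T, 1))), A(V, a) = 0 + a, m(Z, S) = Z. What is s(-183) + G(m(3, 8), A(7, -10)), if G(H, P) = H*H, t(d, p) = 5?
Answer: 2123/236 ≈ 8.9958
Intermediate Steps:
A(V, a) = a
G(H, P) = H²
s(T) = 1/(-53 + T) (s(T) = 1/(T + (-48 - 1*5)) = 1/(T + (-48 - 5)) = 1/(T - 53) = 1/(-53 + T))
s(-183) + G(m(3, 8), A(7, -10)) = 1/(-53 - 183) + 3² = 1/(-236) + 9 = -1/236 + 9 = 2123/236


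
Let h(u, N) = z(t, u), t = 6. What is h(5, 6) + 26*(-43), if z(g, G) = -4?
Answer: -1122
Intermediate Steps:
h(u, N) = -4
h(5, 6) + 26*(-43) = -4 + 26*(-43) = -4 - 1118 = -1122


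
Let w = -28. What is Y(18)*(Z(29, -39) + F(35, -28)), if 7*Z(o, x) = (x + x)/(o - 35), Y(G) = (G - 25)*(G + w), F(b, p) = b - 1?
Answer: 2510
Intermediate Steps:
F(b, p) = -1 + b
Y(G) = (-28 + G)*(-25 + G) (Y(G) = (G - 25)*(G - 28) = (-25 + G)*(-28 + G) = (-28 + G)*(-25 + G))
Z(o, x) = 2*x/(7*(-35 + o)) (Z(o, x) = ((x + x)/(o - 35))/7 = ((2*x)/(-35 + o))/7 = (2*x/(-35 + o))/7 = 2*x/(7*(-35 + o)))
Y(18)*(Z(29, -39) + F(35, -28)) = (700 + 18**2 - 53*18)*((2/7)*(-39)/(-35 + 29) + (-1 + 35)) = (700 + 324 - 954)*((2/7)*(-39)/(-6) + 34) = 70*((2/7)*(-39)*(-1/6) + 34) = 70*(13/7 + 34) = 70*(251/7) = 2510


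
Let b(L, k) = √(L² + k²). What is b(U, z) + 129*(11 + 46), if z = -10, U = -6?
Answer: 7353 + 2*√34 ≈ 7364.7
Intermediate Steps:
b(U, z) + 129*(11 + 46) = √((-6)² + (-10)²) + 129*(11 + 46) = √(36 + 100) + 129*57 = √136 + 7353 = 2*√34 + 7353 = 7353 + 2*√34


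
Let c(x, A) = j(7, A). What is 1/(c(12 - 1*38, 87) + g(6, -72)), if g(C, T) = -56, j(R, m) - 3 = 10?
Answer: -1/43 ≈ -0.023256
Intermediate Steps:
j(R, m) = 13 (j(R, m) = 3 + 10 = 13)
c(x, A) = 13
1/(c(12 - 1*38, 87) + g(6, -72)) = 1/(13 - 56) = 1/(-43) = -1/43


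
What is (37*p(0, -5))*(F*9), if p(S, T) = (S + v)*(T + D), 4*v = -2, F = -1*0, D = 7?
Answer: 0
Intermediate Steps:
F = 0
v = -1/2 (v = (1/4)*(-2) = -1/2 ≈ -0.50000)
p(S, T) = (7 + T)*(-1/2 + S) (p(S, T) = (S - 1/2)*(T + 7) = (-1/2 + S)*(7 + T) = (7 + T)*(-1/2 + S))
(37*p(0, -5))*(F*9) = (37*(-7/2 + 7*0 - 1/2*(-5) + 0*(-5)))*(0*9) = (37*(-7/2 + 0 + 5/2 + 0))*0 = (37*(-1))*0 = -37*0 = 0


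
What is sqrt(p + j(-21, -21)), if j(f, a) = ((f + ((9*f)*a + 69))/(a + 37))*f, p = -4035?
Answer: I*sqrt(148917)/4 ≈ 96.474*I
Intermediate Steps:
j(f, a) = f*(69 + f + 9*a*f)/(37 + a) (j(f, a) = ((f + (9*a*f + 69))/(37 + a))*f = ((f + (69 + 9*a*f))/(37 + a))*f = ((69 + f + 9*a*f)/(37 + a))*f = f*(69 + f + 9*a*f)/(37 + a))
sqrt(p + j(-21, -21)) = sqrt(-4035 - 21*(69 - 21 + 9*(-21)*(-21))/(37 - 21)) = sqrt(-4035 - 21*(69 - 21 + 3969)/16) = sqrt(-4035 - 21*1/16*4017) = sqrt(-4035 - 84357/16) = sqrt(-148917/16) = I*sqrt(148917)/4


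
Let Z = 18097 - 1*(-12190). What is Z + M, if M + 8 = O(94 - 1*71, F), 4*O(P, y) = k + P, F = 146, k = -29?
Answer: 60555/2 ≈ 30278.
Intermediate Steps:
O(P, y) = -29/4 + P/4 (O(P, y) = (-29 + P)/4 = -29/4 + P/4)
M = -19/2 (M = -8 + (-29/4 + (94 - 1*71)/4) = -8 + (-29/4 + (94 - 71)/4) = -8 + (-29/4 + (¼)*23) = -8 + (-29/4 + 23/4) = -8 - 3/2 = -19/2 ≈ -9.5000)
Z = 30287 (Z = 18097 + 12190 = 30287)
Z + M = 30287 - 19/2 = 60555/2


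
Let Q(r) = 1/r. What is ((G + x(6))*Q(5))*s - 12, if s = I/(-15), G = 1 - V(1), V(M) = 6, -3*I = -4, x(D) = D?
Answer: -2704/225 ≈ -12.018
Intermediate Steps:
I = 4/3 (I = -⅓*(-4) = 4/3 ≈ 1.3333)
G = -5 (G = 1 - 1*6 = 1 - 6 = -5)
s = -4/45 (s = (4/3)/(-15) = (4/3)*(-1/15) = -4/45 ≈ -0.088889)
((G + x(6))*Q(5))*s - 12 = ((-5 + 6)/5)*(-4/45) - 12 = (1*(⅕))*(-4/45) - 12 = (⅕)*(-4/45) - 12 = -4/225 - 12 = -2704/225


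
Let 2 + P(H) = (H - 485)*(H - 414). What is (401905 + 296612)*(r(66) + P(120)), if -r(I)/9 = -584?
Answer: 78627867588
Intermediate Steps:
r(I) = 5256 (r(I) = -9*(-584) = 5256)
P(H) = -2 + (-485 + H)*(-414 + H) (P(H) = -2 + (H - 485)*(H - 414) = -2 + (-485 + H)*(-414 + H))
(401905 + 296612)*(r(66) + P(120)) = (401905 + 296612)*(5256 + (200788 + 120² - 899*120)) = 698517*(5256 + (200788 + 14400 - 107880)) = 698517*(5256 + 107308) = 698517*112564 = 78627867588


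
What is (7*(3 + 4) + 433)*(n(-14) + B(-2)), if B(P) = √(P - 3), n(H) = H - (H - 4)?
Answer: 1928 + 482*I*√5 ≈ 1928.0 + 1077.8*I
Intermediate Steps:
n(H) = 4 (n(H) = H - (-4 + H) = H + (4 - H) = 4)
B(P) = √(-3 + P)
(7*(3 + 4) + 433)*(n(-14) + B(-2)) = (7*(3 + 4) + 433)*(4 + √(-3 - 2)) = (7*7 + 433)*(4 + √(-5)) = (49 + 433)*(4 + I*√5) = 482*(4 + I*√5) = 1928 + 482*I*√5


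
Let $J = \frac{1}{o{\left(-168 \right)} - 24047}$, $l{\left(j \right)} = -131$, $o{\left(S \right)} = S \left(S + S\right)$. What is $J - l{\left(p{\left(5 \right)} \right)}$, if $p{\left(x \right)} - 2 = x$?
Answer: $\frac{4244532}{32401} \approx 131.0$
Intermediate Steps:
$p{\left(x \right)} = 2 + x$
$o{\left(S \right)} = 2 S^{2}$ ($o{\left(S \right)} = S 2 S = 2 S^{2}$)
$J = \frac{1}{32401}$ ($J = \frac{1}{2 \left(-168\right)^{2} - 24047} = \frac{1}{2 \cdot 28224 - 24047} = \frac{1}{56448 - 24047} = \frac{1}{32401} \approx 3.0863 \cdot 10^{-5}$)
$J - l{\left(p{\left(5 \right)} \right)} = \frac{1}{32401} - -131 = \frac{1}{32401} + 131 = \frac{4244532}{32401}$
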